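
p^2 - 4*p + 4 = (p - 2)^2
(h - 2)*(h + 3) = h^2 + h - 6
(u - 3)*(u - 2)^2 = u^3 - 7*u^2 + 16*u - 12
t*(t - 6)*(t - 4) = t^3 - 10*t^2 + 24*t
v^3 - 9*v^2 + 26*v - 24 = (v - 4)*(v - 3)*(v - 2)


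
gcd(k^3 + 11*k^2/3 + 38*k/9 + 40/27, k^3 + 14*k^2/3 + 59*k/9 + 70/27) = k^2 + 7*k/3 + 10/9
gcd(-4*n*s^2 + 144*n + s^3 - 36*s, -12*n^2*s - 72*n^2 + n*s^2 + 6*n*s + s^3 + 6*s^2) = s + 6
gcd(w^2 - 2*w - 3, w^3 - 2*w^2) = 1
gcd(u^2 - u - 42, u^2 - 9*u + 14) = u - 7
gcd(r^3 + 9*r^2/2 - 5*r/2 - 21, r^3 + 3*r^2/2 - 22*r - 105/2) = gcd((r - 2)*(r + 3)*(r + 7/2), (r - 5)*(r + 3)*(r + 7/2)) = r^2 + 13*r/2 + 21/2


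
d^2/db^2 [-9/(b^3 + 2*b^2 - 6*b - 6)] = 18*((3*b + 2)*(b^3 + 2*b^2 - 6*b - 6) - (3*b^2 + 4*b - 6)^2)/(b^3 + 2*b^2 - 6*b - 6)^3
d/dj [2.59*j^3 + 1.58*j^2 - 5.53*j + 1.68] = 7.77*j^2 + 3.16*j - 5.53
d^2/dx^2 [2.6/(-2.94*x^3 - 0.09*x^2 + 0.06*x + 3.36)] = ((45.864*x + 0.468)*(2.94*x^3 + 0.09*x^2 - 0.06*x - 3.36) - 2.6*(8.82*x^2 + 0.18*x - 0.06)*(17.64*x^2 + 0.36*x - 0.12))/(2.94*x^3 + 0.09*x^2 - 0.06*x - 3.36)^3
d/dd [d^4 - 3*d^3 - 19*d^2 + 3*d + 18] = 4*d^3 - 9*d^2 - 38*d + 3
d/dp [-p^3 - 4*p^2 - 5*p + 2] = -3*p^2 - 8*p - 5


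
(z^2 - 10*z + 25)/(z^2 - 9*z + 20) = (z - 5)/(z - 4)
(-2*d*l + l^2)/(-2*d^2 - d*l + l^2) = l/(d + l)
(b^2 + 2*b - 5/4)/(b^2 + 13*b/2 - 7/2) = (b + 5/2)/(b + 7)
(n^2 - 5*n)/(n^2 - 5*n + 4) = n*(n - 5)/(n^2 - 5*n + 4)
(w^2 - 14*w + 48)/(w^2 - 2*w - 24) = (w - 8)/(w + 4)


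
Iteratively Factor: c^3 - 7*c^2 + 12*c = (c)*(c^2 - 7*c + 12) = c*(c - 4)*(c - 3)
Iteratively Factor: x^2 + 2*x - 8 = (x + 4)*(x - 2)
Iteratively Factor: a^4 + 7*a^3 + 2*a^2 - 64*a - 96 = (a + 4)*(a^3 + 3*a^2 - 10*a - 24) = (a + 4)^2*(a^2 - a - 6) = (a - 3)*(a + 4)^2*(a + 2)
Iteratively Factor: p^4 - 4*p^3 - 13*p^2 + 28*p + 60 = (p - 5)*(p^3 + p^2 - 8*p - 12) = (p - 5)*(p + 2)*(p^2 - p - 6) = (p - 5)*(p + 2)^2*(p - 3)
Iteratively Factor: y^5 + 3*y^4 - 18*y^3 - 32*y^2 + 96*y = (y - 3)*(y^4 + 6*y^3 - 32*y) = (y - 3)*(y + 4)*(y^3 + 2*y^2 - 8*y) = y*(y - 3)*(y + 4)*(y^2 + 2*y - 8) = y*(y - 3)*(y - 2)*(y + 4)*(y + 4)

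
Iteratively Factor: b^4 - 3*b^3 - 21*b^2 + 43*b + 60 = (b - 5)*(b^3 + 2*b^2 - 11*b - 12) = (b - 5)*(b + 4)*(b^2 - 2*b - 3) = (b - 5)*(b + 1)*(b + 4)*(b - 3)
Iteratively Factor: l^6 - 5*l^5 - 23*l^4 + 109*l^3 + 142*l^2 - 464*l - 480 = (l + 4)*(l^5 - 9*l^4 + 13*l^3 + 57*l^2 - 86*l - 120) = (l - 5)*(l + 4)*(l^4 - 4*l^3 - 7*l^2 + 22*l + 24) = (l - 5)*(l - 3)*(l + 4)*(l^3 - l^2 - 10*l - 8) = (l - 5)*(l - 3)*(l + 2)*(l + 4)*(l^2 - 3*l - 4) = (l - 5)*(l - 4)*(l - 3)*(l + 2)*(l + 4)*(l + 1)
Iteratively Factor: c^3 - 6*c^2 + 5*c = (c - 5)*(c^2 - c) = c*(c - 5)*(c - 1)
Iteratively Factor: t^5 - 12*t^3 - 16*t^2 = (t - 4)*(t^4 + 4*t^3 + 4*t^2) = (t - 4)*(t + 2)*(t^3 + 2*t^2) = t*(t - 4)*(t + 2)*(t^2 + 2*t) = t^2*(t - 4)*(t + 2)*(t + 2)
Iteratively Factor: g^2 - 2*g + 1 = (g - 1)*(g - 1)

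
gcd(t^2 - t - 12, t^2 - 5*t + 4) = t - 4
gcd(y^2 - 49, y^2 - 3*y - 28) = y - 7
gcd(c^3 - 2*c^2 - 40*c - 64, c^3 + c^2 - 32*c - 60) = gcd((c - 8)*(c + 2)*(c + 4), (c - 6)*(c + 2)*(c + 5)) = c + 2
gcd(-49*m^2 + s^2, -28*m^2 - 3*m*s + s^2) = -7*m + s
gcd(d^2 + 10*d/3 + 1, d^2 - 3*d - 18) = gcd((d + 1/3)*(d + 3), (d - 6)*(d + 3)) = d + 3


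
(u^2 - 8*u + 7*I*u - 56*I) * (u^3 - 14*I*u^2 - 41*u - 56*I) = u^5 - 8*u^4 - 7*I*u^4 + 57*u^3 + 56*I*u^3 - 456*u^2 - 343*I*u^2 + 392*u + 2744*I*u - 3136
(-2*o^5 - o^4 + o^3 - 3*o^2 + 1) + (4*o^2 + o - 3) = -2*o^5 - o^4 + o^3 + o^2 + o - 2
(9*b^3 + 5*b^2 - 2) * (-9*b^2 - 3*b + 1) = -81*b^5 - 72*b^4 - 6*b^3 + 23*b^2 + 6*b - 2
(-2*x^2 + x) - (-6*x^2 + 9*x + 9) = 4*x^2 - 8*x - 9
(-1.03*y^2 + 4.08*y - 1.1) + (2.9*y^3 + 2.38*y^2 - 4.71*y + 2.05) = 2.9*y^3 + 1.35*y^2 - 0.63*y + 0.95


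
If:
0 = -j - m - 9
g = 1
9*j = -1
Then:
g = 1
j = -1/9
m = -80/9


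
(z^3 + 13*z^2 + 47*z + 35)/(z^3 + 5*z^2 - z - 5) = (z + 7)/(z - 1)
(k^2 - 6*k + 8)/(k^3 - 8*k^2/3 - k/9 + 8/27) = 27*(k^2 - 6*k + 8)/(27*k^3 - 72*k^2 - 3*k + 8)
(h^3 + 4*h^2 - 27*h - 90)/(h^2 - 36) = (h^2 - 2*h - 15)/(h - 6)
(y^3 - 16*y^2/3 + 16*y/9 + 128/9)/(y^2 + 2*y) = (9*y^3 - 48*y^2 + 16*y + 128)/(9*y*(y + 2))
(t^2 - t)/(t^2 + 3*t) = (t - 1)/(t + 3)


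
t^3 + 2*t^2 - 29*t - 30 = (t - 5)*(t + 1)*(t + 6)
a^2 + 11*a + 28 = (a + 4)*(a + 7)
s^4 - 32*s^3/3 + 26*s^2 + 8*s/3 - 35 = (s - 7)*(s - 3)*(s - 5/3)*(s + 1)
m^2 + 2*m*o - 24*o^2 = (m - 4*o)*(m + 6*o)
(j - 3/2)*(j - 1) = j^2 - 5*j/2 + 3/2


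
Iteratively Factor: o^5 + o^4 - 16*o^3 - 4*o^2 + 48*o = (o - 3)*(o^4 + 4*o^3 - 4*o^2 - 16*o) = o*(o - 3)*(o^3 + 4*o^2 - 4*o - 16) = o*(o - 3)*(o + 2)*(o^2 + 2*o - 8) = o*(o - 3)*(o + 2)*(o + 4)*(o - 2)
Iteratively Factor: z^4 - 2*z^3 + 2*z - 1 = (z + 1)*(z^3 - 3*z^2 + 3*z - 1) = (z - 1)*(z + 1)*(z^2 - 2*z + 1) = (z - 1)^2*(z + 1)*(z - 1)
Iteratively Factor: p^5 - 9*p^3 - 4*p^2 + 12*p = (p + 2)*(p^4 - 2*p^3 - 5*p^2 + 6*p) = (p - 3)*(p + 2)*(p^3 + p^2 - 2*p) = (p - 3)*(p - 1)*(p + 2)*(p^2 + 2*p) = (p - 3)*(p - 1)*(p + 2)^2*(p)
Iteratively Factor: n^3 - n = (n + 1)*(n^2 - n) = n*(n + 1)*(n - 1)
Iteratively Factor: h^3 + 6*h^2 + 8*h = (h + 4)*(h^2 + 2*h) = (h + 2)*(h + 4)*(h)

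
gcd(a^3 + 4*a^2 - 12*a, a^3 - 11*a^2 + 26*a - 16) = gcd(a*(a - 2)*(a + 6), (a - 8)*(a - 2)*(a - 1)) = a - 2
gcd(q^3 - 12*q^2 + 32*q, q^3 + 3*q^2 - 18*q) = q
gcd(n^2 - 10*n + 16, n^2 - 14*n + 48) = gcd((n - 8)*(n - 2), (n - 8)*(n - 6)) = n - 8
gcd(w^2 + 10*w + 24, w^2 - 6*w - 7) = 1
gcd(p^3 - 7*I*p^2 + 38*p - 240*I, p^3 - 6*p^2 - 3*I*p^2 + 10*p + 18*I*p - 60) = p - 5*I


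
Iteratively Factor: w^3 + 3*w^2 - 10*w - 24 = (w + 2)*(w^2 + w - 12) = (w + 2)*(w + 4)*(w - 3)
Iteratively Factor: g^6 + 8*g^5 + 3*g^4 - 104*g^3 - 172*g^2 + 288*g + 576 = (g - 2)*(g^5 + 10*g^4 + 23*g^3 - 58*g^2 - 288*g - 288) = (g - 3)*(g - 2)*(g^4 + 13*g^3 + 62*g^2 + 128*g + 96) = (g - 3)*(g - 2)*(g + 3)*(g^3 + 10*g^2 + 32*g + 32) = (g - 3)*(g - 2)*(g + 3)*(g + 4)*(g^2 + 6*g + 8) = (g - 3)*(g - 2)*(g + 2)*(g + 3)*(g + 4)*(g + 4)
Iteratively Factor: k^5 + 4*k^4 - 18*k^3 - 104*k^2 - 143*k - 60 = (k + 4)*(k^4 - 18*k^2 - 32*k - 15) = (k + 3)*(k + 4)*(k^3 - 3*k^2 - 9*k - 5) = (k + 1)*(k + 3)*(k + 4)*(k^2 - 4*k - 5) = (k - 5)*(k + 1)*(k + 3)*(k + 4)*(k + 1)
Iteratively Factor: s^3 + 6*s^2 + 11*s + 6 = (s + 3)*(s^2 + 3*s + 2) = (s + 2)*(s + 3)*(s + 1)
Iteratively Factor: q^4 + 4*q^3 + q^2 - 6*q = (q)*(q^3 + 4*q^2 + q - 6) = q*(q - 1)*(q^2 + 5*q + 6) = q*(q - 1)*(q + 3)*(q + 2)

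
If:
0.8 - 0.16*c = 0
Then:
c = 5.00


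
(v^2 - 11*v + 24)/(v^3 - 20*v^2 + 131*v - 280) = (v - 3)/(v^2 - 12*v + 35)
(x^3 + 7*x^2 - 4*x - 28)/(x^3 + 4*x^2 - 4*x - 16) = (x + 7)/(x + 4)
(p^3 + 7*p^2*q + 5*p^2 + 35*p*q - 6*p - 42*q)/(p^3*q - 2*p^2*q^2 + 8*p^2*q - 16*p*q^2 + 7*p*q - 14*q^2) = (p^3 + 7*p^2*q + 5*p^2 + 35*p*q - 6*p - 42*q)/(q*(p^3 - 2*p^2*q + 8*p^2 - 16*p*q + 7*p - 14*q))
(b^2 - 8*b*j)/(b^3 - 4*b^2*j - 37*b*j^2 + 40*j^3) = b/(b^2 + 4*b*j - 5*j^2)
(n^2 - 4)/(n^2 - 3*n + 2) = (n + 2)/(n - 1)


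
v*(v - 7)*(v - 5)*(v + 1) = v^4 - 11*v^3 + 23*v^2 + 35*v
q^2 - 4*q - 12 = (q - 6)*(q + 2)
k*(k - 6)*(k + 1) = k^3 - 5*k^2 - 6*k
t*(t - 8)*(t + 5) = t^3 - 3*t^2 - 40*t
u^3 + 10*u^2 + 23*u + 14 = (u + 1)*(u + 2)*(u + 7)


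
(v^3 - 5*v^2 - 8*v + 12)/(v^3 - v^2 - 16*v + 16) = (v^2 - 4*v - 12)/(v^2 - 16)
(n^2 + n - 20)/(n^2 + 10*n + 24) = (n^2 + n - 20)/(n^2 + 10*n + 24)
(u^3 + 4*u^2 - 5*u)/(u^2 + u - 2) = u*(u + 5)/(u + 2)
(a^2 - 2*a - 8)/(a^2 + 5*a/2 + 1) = 2*(a - 4)/(2*a + 1)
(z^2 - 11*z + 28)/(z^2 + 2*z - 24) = (z - 7)/(z + 6)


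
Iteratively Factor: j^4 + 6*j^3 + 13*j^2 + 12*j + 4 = (j + 2)*(j^3 + 4*j^2 + 5*j + 2) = (j + 1)*(j + 2)*(j^2 + 3*j + 2) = (j + 1)^2*(j + 2)*(j + 2)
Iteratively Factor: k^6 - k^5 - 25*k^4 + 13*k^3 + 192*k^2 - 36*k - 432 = (k + 2)*(k^5 - 3*k^4 - 19*k^3 + 51*k^2 + 90*k - 216) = (k - 2)*(k + 2)*(k^4 - k^3 - 21*k^2 + 9*k + 108) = (k - 2)*(k + 2)*(k + 3)*(k^3 - 4*k^2 - 9*k + 36) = (k - 3)*(k - 2)*(k + 2)*(k + 3)*(k^2 - k - 12) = (k - 3)*(k - 2)*(k + 2)*(k + 3)^2*(k - 4)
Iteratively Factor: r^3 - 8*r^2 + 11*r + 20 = (r - 5)*(r^2 - 3*r - 4) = (r - 5)*(r + 1)*(r - 4)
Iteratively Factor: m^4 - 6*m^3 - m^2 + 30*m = (m + 2)*(m^3 - 8*m^2 + 15*m) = m*(m + 2)*(m^2 - 8*m + 15) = m*(m - 3)*(m + 2)*(m - 5)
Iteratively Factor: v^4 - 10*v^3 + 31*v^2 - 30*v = (v - 2)*(v^3 - 8*v^2 + 15*v) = (v - 3)*(v - 2)*(v^2 - 5*v) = v*(v - 3)*(v - 2)*(v - 5)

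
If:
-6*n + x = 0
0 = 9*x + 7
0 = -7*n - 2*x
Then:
No Solution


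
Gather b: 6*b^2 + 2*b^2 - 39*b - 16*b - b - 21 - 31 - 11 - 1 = 8*b^2 - 56*b - 64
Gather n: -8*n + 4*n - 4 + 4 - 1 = -4*n - 1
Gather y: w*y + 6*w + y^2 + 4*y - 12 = 6*w + y^2 + y*(w + 4) - 12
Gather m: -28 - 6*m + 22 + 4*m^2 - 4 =4*m^2 - 6*m - 10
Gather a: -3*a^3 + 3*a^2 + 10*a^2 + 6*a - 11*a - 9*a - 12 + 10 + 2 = -3*a^3 + 13*a^2 - 14*a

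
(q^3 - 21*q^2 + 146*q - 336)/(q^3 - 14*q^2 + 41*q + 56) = (q - 6)/(q + 1)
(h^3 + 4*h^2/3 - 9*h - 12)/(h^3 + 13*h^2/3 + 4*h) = (h - 3)/h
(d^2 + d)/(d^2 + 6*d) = (d + 1)/(d + 6)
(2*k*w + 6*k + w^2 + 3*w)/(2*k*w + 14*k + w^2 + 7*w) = (w + 3)/(w + 7)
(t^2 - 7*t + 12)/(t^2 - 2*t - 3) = (t - 4)/(t + 1)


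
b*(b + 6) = b^2 + 6*b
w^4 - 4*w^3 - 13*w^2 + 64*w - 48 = (w - 4)*(w - 3)*(w - 1)*(w + 4)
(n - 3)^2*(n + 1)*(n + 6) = n^4 + n^3 - 27*n^2 + 27*n + 54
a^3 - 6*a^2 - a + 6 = (a - 6)*(a - 1)*(a + 1)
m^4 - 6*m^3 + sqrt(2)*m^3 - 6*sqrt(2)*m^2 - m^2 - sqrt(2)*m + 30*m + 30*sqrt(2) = (m - 5)*(m - 3)*(m + 2)*(m + sqrt(2))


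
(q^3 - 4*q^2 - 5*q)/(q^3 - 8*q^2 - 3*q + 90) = q*(q + 1)/(q^2 - 3*q - 18)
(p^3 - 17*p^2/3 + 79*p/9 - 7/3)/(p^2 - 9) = (9*p^2 - 24*p + 7)/(9*(p + 3))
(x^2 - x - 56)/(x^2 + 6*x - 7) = (x - 8)/(x - 1)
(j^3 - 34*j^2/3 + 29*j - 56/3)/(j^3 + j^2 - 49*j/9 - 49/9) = 3*(j^2 - 9*j + 8)/(3*j^2 + 10*j + 7)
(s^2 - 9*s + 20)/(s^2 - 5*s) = (s - 4)/s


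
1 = 1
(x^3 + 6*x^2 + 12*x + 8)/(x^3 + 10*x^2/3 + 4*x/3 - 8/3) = 3*(x + 2)/(3*x - 2)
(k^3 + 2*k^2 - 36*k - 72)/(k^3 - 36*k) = (k + 2)/k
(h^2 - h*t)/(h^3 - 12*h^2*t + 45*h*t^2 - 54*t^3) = h*(h - t)/(h^3 - 12*h^2*t + 45*h*t^2 - 54*t^3)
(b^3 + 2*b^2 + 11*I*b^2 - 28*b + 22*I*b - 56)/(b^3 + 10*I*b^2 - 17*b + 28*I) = (b + 2)/(b - I)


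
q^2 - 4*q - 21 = (q - 7)*(q + 3)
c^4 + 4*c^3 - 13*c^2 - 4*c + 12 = (c - 2)*(c - 1)*(c + 1)*(c + 6)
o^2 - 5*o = o*(o - 5)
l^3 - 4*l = l*(l - 2)*(l + 2)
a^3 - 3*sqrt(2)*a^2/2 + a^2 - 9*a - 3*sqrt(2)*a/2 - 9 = (a + 1)*(a - 3*sqrt(2))*(a + 3*sqrt(2)/2)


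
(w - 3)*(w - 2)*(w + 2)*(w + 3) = w^4 - 13*w^2 + 36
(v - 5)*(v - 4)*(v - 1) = v^3 - 10*v^2 + 29*v - 20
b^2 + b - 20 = (b - 4)*(b + 5)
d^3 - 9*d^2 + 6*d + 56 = (d - 7)*(d - 4)*(d + 2)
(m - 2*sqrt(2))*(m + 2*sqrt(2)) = m^2 - 8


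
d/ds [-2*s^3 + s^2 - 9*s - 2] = -6*s^2 + 2*s - 9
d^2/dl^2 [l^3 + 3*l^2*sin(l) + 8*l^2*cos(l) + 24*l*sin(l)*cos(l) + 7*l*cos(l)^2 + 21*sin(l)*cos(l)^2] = -3*l^2*sin(l) - 8*l^2*cos(l) - 32*l*sin(l) - 48*l*sin(2*l) + 12*l*cos(l) - 14*l*cos(2*l) + 6*l + 3*sin(l)/4 - 14*sin(2*l) - 189*sin(3*l)/4 + 16*cos(l) + 48*cos(2*l)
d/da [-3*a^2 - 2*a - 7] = -6*a - 2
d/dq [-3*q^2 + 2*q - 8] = 2 - 6*q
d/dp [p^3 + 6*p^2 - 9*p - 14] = 3*p^2 + 12*p - 9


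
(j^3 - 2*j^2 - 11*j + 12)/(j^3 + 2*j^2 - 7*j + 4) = (j^2 - j - 12)/(j^2 + 3*j - 4)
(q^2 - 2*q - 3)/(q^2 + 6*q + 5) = (q - 3)/(q + 5)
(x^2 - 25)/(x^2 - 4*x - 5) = (x + 5)/(x + 1)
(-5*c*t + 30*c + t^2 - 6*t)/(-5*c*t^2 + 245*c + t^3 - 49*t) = (t - 6)/(t^2 - 49)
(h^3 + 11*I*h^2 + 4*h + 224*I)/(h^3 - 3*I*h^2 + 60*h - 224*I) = (h + 7*I)/(h - 7*I)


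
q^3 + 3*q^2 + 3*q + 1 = (q + 1)^3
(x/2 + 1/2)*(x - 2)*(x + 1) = x^3/2 - 3*x/2 - 1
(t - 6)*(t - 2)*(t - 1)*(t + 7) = t^4 - 2*t^3 - 43*t^2 + 128*t - 84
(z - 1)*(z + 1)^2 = z^3 + z^2 - z - 1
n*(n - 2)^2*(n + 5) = n^4 + n^3 - 16*n^2 + 20*n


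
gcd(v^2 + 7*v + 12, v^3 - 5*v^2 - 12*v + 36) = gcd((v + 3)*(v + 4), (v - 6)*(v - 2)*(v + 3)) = v + 3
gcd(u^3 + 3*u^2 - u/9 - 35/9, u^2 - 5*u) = 1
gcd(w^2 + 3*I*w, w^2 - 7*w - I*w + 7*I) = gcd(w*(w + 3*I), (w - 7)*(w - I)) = 1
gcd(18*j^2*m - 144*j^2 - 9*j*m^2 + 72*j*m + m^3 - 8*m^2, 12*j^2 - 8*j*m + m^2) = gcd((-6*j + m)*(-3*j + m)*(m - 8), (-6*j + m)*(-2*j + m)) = 6*j - m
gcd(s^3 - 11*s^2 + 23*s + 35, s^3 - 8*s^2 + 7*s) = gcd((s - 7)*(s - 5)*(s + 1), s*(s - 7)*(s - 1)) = s - 7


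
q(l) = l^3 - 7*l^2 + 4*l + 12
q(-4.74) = -270.73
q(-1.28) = -6.69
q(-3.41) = -122.69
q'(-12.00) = 604.00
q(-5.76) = -434.39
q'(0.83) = -5.55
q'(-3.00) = 73.00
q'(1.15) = -8.13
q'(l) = 3*l^2 - 14*l + 4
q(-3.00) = -90.00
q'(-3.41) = 86.62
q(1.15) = 8.86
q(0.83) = 11.07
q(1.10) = 9.26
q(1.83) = 2.01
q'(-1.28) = 26.84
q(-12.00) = -2772.00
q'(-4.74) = 137.76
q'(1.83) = -11.57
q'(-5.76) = 184.17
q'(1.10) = -7.77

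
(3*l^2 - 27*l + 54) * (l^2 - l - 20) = 3*l^4 - 30*l^3 + 21*l^2 + 486*l - 1080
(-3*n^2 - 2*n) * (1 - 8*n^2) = 24*n^4 + 16*n^3 - 3*n^2 - 2*n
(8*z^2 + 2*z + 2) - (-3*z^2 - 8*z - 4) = 11*z^2 + 10*z + 6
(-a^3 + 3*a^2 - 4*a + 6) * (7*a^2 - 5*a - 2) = -7*a^5 + 26*a^4 - 41*a^3 + 56*a^2 - 22*a - 12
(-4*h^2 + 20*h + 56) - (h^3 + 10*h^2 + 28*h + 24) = -h^3 - 14*h^2 - 8*h + 32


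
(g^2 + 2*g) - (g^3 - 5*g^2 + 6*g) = -g^3 + 6*g^2 - 4*g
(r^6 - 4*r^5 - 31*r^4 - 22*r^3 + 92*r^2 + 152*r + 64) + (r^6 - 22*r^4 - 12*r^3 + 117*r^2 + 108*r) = 2*r^6 - 4*r^5 - 53*r^4 - 34*r^3 + 209*r^2 + 260*r + 64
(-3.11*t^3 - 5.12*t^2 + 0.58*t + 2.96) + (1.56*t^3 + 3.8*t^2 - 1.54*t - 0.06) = -1.55*t^3 - 1.32*t^2 - 0.96*t + 2.9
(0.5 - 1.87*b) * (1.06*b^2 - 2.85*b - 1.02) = -1.9822*b^3 + 5.8595*b^2 + 0.4824*b - 0.51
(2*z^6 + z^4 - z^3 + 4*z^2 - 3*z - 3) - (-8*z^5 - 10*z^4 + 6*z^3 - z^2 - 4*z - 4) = 2*z^6 + 8*z^5 + 11*z^4 - 7*z^3 + 5*z^2 + z + 1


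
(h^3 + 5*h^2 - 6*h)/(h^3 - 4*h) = (h^2 + 5*h - 6)/(h^2 - 4)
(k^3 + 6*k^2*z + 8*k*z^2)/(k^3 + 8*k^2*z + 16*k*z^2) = (k + 2*z)/(k + 4*z)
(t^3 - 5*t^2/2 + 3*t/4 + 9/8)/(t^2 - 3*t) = (8*t^3 - 20*t^2 + 6*t + 9)/(8*t*(t - 3))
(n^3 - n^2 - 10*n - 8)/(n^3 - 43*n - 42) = (n^2 - 2*n - 8)/(n^2 - n - 42)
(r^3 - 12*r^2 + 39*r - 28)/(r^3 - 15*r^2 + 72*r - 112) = (r - 1)/(r - 4)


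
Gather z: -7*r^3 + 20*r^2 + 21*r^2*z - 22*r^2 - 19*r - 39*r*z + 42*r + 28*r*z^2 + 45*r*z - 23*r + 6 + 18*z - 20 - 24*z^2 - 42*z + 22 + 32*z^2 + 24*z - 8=-7*r^3 - 2*r^2 + z^2*(28*r + 8) + z*(21*r^2 + 6*r)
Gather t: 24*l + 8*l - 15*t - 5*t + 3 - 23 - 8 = 32*l - 20*t - 28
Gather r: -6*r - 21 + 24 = 3 - 6*r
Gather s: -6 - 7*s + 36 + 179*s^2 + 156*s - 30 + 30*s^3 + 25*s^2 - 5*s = 30*s^3 + 204*s^2 + 144*s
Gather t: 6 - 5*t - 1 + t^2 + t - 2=t^2 - 4*t + 3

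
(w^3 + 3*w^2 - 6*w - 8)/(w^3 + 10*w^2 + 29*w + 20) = (w - 2)/(w + 5)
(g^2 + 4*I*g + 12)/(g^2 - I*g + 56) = (g^2 + 4*I*g + 12)/(g^2 - I*g + 56)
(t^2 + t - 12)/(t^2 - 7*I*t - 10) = (-t^2 - t + 12)/(-t^2 + 7*I*t + 10)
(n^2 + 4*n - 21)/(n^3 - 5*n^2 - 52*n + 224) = (n - 3)/(n^2 - 12*n + 32)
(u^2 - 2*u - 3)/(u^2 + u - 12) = (u + 1)/(u + 4)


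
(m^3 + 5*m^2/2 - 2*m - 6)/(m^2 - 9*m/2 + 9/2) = (m^2 + 4*m + 4)/(m - 3)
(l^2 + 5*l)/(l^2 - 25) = l/(l - 5)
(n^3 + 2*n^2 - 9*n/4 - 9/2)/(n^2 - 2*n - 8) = (n^2 - 9/4)/(n - 4)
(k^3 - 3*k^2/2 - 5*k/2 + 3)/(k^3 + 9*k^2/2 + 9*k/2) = (k^2 - 3*k + 2)/(k*(k + 3))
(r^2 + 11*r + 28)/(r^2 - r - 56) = (r + 4)/(r - 8)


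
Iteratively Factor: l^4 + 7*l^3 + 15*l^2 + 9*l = (l)*(l^3 + 7*l^2 + 15*l + 9) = l*(l + 3)*(l^2 + 4*l + 3) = l*(l + 1)*(l + 3)*(l + 3)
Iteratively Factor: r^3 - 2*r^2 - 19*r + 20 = (r - 5)*(r^2 + 3*r - 4) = (r - 5)*(r - 1)*(r + 4)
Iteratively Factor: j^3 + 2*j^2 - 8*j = (j)*(j^2 + 2*j - 8) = j*(j - 2)*(j + 4)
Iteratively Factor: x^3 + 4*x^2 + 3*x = (x)*(x^2 + 4*x + 3) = x*(x + 3)*(x + 1)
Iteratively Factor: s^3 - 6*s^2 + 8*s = (s)*(s^2 - 6*s + 8) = s*(s - 4)*(s - 2)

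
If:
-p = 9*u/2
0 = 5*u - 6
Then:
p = -27/5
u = 6/5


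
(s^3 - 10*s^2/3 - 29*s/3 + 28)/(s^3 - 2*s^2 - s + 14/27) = 9*(s^2 - s - 12)/(9*s^2 + 3*s - 2)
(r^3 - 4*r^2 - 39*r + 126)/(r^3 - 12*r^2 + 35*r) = (r^2 + 3*r - 18)/(r*(r - 5))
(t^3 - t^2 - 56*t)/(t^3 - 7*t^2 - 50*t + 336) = t/(t - 6)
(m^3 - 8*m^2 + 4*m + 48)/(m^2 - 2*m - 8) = m - 6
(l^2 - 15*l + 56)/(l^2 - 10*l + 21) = (l - 8)/(l - 3)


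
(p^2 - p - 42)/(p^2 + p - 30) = (p - 7)/(p - 5)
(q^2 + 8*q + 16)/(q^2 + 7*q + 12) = (q + 4)/(q + 3)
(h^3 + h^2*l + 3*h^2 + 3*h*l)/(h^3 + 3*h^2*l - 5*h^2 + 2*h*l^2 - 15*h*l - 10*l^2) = h*(h + 3)/(h^2 + 2*h*l - 5*h - 10*l)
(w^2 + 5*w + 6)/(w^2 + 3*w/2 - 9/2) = 2*(w + 2)/(2*w - 3)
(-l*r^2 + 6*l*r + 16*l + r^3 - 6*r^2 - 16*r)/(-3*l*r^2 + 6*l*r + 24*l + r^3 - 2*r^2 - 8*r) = (-l*r + 8*l + r^2 - 8*r)/(-3*l*r + 12*l + r^2 - 4*r)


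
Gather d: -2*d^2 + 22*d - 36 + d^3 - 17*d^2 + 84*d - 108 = d^3 - 19*d^2 + 106*d - 144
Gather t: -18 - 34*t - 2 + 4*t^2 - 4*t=4*t^2 - 38*t - 20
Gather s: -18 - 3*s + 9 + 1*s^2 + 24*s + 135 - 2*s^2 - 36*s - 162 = -s^2 - 15*s - 36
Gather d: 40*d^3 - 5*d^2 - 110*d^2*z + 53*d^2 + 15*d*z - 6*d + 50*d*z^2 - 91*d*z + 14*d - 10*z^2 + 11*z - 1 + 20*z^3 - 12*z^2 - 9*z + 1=40*d^3 + d^2*(48 - 110*z) + d*(50*z^2 - 76*z + 8) + 20*z^3 - 22*z^2 + 2*z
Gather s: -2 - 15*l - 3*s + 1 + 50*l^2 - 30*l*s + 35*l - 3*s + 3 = 50*l^2 + 20*l + s*(-30*l - 6) + 2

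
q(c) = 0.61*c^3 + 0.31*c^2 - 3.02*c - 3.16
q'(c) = 1.83*c^2 + 0.62*c - 3.02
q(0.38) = -4.23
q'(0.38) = -2.52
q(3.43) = 14.74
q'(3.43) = 20.64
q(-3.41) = -13.44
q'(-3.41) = 16.15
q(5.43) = 87.24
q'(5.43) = 54.30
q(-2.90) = -6.67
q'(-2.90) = 10.57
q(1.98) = -3.19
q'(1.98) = 5.38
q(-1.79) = -0.26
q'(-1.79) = 1.73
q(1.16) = -5.29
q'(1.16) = 0.16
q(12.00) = 1059.32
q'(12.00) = 267.94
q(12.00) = 1059.32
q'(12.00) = 267.94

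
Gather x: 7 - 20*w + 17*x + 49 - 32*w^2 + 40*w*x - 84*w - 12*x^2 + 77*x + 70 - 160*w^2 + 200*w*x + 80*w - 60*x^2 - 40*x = -192*w^2 - 24*w - 72*x^2 + x*(240*w + 54) + 126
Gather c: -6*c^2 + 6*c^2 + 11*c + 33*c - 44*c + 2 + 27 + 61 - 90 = 0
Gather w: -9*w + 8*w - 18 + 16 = -w - 2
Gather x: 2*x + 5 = 2*x + 5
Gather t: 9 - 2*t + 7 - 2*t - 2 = 14 - 4*t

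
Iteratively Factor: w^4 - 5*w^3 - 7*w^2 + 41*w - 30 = (w - 2)*(w^3 - 3*w^2 - 13*w + 15) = (w - 2)*(w + 3)*(w^2 - 6*w + 5) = (w - 5)*(w - 2)*(w + 3)*(w - 1)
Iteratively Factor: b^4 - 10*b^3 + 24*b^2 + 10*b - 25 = (b - 5)*(b^3 - 5*b^2 - b + 5) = (b - 5)*(b + 1)*(b^2 - 6*b + 5) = (b - 5)*(b - 1)*(b + 1)*(b - 5)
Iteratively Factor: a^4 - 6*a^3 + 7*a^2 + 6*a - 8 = (a - 4)*(a^3 - 2*a^2 - a + 2) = (a - 4)*(a - 1)*(a^2 - a - 2) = (a - 4)*(a - 1)*(a + 1)*(a - 2)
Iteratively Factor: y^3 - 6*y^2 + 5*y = (y)*(y^2 - 6*y + 5) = y*(y - 1)*(y - 5)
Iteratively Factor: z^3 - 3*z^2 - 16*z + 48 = (z - 3)*(z^2 - 16) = (z - 4)*(z - 3)*(z + 4)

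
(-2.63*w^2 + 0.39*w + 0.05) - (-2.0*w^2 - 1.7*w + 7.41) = -0.63*w^2 + 2.09*w - 7.36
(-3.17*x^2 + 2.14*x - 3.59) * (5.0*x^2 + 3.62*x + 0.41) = -15.85*x^4 - 0.775399999999999*x^3 - 11.5029*x^2 - 12.1184*x - 1.4719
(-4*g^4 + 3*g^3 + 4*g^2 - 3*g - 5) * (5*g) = -20*g^5 + 15*g^4 + 20*g^3 - 15*g^2 - 25*g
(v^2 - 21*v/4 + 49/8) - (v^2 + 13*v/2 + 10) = -47*v/4 - 31/8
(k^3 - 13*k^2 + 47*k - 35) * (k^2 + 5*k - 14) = k^5 - 8*k^4 - 32*k^3 + 382*k^2 - 833*k + 490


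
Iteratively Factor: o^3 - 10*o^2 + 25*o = (o - 5)*(o^2 - 5*o) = o*(o - 5)*(o - 5)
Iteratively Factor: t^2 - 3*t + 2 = (t - 2)*(t - 1)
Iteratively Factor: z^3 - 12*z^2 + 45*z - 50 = (z - 2)*(z^2 - 10*z + 25) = (z - 5)*(z - 2)*(z - 5)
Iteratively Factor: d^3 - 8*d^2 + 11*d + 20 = (d - 5)*(d^2 - 3*d - 4) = (d - 5)*(d + 1)*(d - 4)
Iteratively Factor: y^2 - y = (y)*(y - 1)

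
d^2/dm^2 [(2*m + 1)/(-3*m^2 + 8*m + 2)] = 2*(4*(2*m + 1)*(3*m - 4)^2 + (18*m - 13)*(-3*m^2 + 8*m + 2))/(-3*m^2 + 8*m + 2)^3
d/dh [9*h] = 9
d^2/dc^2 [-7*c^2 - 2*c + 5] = -14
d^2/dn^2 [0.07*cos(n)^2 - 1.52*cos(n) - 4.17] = 1.52*cos(n) - 0.14*cos(2*n)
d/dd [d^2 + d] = 2*d + 1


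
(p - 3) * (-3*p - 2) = -3*p^2 + 7*p + 6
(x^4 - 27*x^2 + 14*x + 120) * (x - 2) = x^5 - 2*x^4 - 27*x^3 + 68*x^2 + 92*x - 240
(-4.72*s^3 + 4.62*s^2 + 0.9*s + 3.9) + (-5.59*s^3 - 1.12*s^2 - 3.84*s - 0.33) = -10.31*s^3 + 3.5*s^2 - 2.94*s + 3.57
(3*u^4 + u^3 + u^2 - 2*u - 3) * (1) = 3*u^4 + u^3 + u^2 - 2*u - 3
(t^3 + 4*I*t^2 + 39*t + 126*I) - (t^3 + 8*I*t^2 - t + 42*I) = -4*I*t^2 + 40*t + 84*I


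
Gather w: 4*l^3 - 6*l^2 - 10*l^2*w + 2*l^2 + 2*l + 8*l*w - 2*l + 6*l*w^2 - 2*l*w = 4*l^3 - 4*l^2 + 6*l*w^2 + w*(-10*l^2 + 6*l)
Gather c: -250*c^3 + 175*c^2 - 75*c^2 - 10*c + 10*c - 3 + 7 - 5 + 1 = -250*c^3 + 100*c^2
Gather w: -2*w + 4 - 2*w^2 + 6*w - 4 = -2*w^2 + 4*w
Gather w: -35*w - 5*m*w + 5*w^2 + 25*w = 5*w^2 + w*(-5*m - 10)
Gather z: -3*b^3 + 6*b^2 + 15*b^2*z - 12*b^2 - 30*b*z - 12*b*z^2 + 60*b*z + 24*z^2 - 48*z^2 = -3*b^3 - 6*b^2 + z^2*(-12*b - 24) + z*(15*b^2 + 30*b)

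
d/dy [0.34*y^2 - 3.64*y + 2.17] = 0.68*y - 3.64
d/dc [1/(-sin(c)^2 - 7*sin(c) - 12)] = (2*sin(c) + 7)*cos(c)/(sin(c)^2 + 7*sin(c) + 12)^2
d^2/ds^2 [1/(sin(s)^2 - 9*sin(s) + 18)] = (-4*sin(s)^4 + 27*sin(s)^3 - 3*sin(s)^2 - 216*sin(s) + 126)/(sin(s)^2 - 9*sin(s) + 18)^3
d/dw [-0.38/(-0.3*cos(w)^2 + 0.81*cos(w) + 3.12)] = (0.228*cos(w) - 0.3078)*sin(w)/(-0.3*cos(w)^2 + 0.81*cos(w) + 3.12)^2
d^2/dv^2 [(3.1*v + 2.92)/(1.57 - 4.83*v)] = -183.255996/(4.83*v - 1.57)^3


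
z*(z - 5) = z^2 - 5*z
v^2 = v^2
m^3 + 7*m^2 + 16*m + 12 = (m + 2)^2*(m + 3)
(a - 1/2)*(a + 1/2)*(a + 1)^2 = a^4 + 2*a^3 + 3*a^2/4 - a/2 - 1/4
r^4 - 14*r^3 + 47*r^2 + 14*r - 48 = (r - 8)*(r - 6)*(r - 1)*(r + 1)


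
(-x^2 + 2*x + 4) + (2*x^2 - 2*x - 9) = x^2 - 5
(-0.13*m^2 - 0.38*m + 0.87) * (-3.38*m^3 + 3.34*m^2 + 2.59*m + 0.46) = 0.4394*m^5 + 0.8502*m^4 - 4.5465*m^3 + 1.8618*m^2 + 2.0785*m + 0.4002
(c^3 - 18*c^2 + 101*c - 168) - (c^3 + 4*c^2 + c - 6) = -22*c^2 + 100*c - 162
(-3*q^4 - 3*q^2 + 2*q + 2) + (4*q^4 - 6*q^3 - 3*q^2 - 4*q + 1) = q^4 - 6*q^3 - 6*q^2 - 2*q + 3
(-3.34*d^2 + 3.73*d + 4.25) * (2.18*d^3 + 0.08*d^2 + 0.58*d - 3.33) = -7.2812*d^5 + 7.8642*d^4 + 7.6262*d^3 + 13.6256*d^2 - 9.9559*d - 14.1525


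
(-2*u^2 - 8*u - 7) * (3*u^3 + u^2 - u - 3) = -6*u^5 - 26*u^4 - 27*u^3 + 7*u^2 + 31*u + 21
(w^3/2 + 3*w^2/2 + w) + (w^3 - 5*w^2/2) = 3*w^3/2 - w^2 + w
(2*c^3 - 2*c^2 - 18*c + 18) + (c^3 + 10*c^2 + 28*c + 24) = 3*c^3 + 8*c^2 + 10*c + 42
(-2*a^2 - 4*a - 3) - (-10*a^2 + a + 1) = 8*a^2 - 5*a - 4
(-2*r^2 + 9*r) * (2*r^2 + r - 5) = -4*r^4 + 16*r^3 + 19*r^2 - 45*r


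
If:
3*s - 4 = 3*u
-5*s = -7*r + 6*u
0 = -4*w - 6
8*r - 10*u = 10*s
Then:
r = -10/39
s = 22/39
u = -10/13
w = -3/2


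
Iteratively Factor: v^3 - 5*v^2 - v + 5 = (v + 1)*(v^2 - 6*v + 5) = (v - 1)*(v + 1)*(v - 5)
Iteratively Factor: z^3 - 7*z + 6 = (z - 2)*(z^2 + 2*z - 3) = (z - 2)*(z - 1)*(z + 3)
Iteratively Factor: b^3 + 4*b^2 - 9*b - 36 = (b + 4)*(b^2 - 9) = (b + 3)*(b + 4)*(b - 3)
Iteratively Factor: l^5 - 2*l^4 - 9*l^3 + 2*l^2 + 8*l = (l)*(l^4 - 2*l^3 - 9*l^2 + 2*l + 8) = l*(l + 1)*(l^3 - 3*l^2 - 6*l + 8) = l*(l - 4)*(l + 1)*(l^2 + l - 2) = l*(l - 4)*(l - 1)*(l + 1)*(l + 2)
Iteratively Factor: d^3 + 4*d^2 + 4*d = (d + 2)*(d^2 + 2*d) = d*(d + 2)*(d + 2)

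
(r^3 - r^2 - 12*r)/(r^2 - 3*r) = (r^2 - r - 12)/(r - 3)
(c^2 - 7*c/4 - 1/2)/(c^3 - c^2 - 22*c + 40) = (c + 1/4)/(c^2 + c - 20)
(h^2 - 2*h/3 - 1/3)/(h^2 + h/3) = (h - 1)/h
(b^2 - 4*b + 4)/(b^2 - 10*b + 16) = (b - 2)/(b - 8)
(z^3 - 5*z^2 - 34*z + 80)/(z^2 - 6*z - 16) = (z^2 + 3*z - 10)/(z + 2)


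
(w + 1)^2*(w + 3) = w^3 + 5*w^2 + 7*w + 3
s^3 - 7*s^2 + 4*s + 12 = (s - 6)*(s - 2)*(s + 1)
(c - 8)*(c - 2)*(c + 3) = c^3 - 7*c^2 - 14*c + 48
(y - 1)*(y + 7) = y^2 + 6*y - 7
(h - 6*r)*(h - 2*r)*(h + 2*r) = h^3 - 6*h^2*r - 4*h*r^2 + 24*r^3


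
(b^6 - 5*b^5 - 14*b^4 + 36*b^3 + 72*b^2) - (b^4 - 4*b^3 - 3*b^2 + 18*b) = b^6 - 5*b^5 - 15*b^4 + 40*b^3 + 75*b^2 - 18*b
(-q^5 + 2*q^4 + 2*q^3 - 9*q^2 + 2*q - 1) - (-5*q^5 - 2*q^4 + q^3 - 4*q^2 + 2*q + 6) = 4*q^5 + 4*q^4 + q^3 - 5*q^2 - 7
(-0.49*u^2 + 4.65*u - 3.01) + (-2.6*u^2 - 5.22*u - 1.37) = -3.09*u^2 - 0.569999999999999*u - 4.38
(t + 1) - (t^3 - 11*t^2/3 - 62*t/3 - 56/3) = -t^3 + 11*t^2/3 + 65*t/3 + 59/3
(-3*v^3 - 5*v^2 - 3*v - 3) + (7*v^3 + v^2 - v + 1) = 4*v^3 - 4*v^2 - 4*v - 2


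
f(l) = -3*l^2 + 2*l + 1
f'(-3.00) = 20.00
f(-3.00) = -32.00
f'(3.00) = -16.00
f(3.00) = -20.00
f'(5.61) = -31.66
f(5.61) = -82.20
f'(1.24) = -5.44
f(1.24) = -1.13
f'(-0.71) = 6.26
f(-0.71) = -1.93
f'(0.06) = 1.64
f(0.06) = 1.11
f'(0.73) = -2.38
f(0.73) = 0.86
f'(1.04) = -4.24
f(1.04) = -0.16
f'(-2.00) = 14.00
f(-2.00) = -15.00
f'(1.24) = -5.44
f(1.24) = -1.13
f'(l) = 2 - 6*l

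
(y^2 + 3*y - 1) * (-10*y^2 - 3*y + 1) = -10*y^4 - 33*y^3 + 2*y^2 + 6*y - 1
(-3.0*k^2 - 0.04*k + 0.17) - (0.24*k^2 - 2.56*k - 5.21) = -3.24*k^2 + 2.52*k + 5.38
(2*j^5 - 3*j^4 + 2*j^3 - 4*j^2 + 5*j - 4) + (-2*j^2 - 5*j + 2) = 2*j^5 - 3*j^4 + 2*j^3 - 6*j^2 - 2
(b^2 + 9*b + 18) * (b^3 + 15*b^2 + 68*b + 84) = b^5 + 24*b^4 + 221*b^3 + 966*b^2 + 1980*b + 1512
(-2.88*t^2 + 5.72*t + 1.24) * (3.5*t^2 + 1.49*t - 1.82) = -10.08*t^4 + 15.7288*t^3 + 18.1044*t^2 - 8.5628*t - 2.2568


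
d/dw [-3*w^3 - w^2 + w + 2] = -9*w^2 - 2*w + 1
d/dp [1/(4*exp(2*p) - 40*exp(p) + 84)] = (5 - exp(p))*exp(p)/(2*(exp(2*p) - 10*exp(p) + 21)^2)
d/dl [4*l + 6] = 4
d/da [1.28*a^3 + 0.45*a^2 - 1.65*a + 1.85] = 3.84*a^2 + 0.9*a - 1.65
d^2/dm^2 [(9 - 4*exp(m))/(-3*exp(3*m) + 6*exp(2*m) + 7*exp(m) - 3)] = (144*exp(6*m) - 945*exp(5*m) + 2262*exp(4*m) - 1554*exp(3*m) + 27*exp(2*m) - 1005*exp(m) - 153)*exp(m)/(27*exp(9*m) - 162*exp(8*m) + 135*exp(7*m) + 621*exp(6*m) - 639*exp(5*m) - 936*exp(4*m) + 494*exp(3*m) + 279*exp(2*m) - 189*exp(m) + 27)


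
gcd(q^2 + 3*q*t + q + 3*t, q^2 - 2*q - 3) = q + 1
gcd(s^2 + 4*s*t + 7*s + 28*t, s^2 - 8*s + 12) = 1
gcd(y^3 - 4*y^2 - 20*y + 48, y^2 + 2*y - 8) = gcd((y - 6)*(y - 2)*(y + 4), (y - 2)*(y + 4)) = y^2 + 2*y - 8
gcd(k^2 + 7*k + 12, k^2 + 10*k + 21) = k + 3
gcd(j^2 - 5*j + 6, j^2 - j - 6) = j - 3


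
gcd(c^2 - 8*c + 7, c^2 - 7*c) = c - 7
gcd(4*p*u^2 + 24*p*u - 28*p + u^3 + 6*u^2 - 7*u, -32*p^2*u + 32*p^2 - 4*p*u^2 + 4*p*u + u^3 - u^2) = 4*p*u - 4*p + u^2 - u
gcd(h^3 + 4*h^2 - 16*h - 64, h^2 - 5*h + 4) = h - 4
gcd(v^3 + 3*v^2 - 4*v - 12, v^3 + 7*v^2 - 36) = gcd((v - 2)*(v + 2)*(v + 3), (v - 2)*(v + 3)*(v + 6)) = v^2 + v - 6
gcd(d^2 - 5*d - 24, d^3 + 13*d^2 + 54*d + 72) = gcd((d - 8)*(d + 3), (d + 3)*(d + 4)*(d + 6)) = d + 3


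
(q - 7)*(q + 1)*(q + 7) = q^3 + q^2 - 49*q - 49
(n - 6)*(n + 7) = n^2 + n - 42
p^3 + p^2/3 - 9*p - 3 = (p - 3)*(p + 1/3)*(p + 3)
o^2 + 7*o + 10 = (o + 2)*(o + 5)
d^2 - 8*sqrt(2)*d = d*(d - 8*sqrt(2))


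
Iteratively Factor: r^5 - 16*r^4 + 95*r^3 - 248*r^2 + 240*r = (r - 5)*(r^4 - 11*r^3 + 40*r^2 - 48*r) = r*(r - 5)*(r^3 - 11*r^2 + 40*r - 48) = r*(r - 5)*(r - 4)*(r^2 - 7*r + 12) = r*(r - 5)*(r - 4)*(r - 3)*(r - 4)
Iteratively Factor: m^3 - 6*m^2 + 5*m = (m - 5)*(m^2 - m) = m*(m - 5)*(m - 1)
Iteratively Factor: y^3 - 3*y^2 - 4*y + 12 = (y - 3)*(y^2 - 4) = (y - 3)*(y + 2)*(y - 2)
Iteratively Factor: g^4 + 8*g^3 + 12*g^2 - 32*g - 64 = (g + 4)*(g^3 + 4*g^2 - 4*g - 16) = (g + 2)*(g + 4)*(g^2 + 2*g - 8) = (g - 2)*(g + 2)*(g + 4)*(g + 4)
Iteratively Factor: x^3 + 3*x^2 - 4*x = (x)*(x^2 + 3*x - 4) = x*(x + 4)*(x - 1)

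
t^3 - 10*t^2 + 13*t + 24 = (t - 8)*(t - 3)*(t + 1)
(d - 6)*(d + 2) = d^2 - 4*d - 12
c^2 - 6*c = c*(c - 6)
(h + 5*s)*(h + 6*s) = h^2 + 11*h*s + 30*s^2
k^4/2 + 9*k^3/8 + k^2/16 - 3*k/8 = k*(k/2 + 1)*(k - 1/2)*(k + 3/4)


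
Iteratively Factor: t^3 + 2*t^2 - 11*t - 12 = (t + 1)*(t^2 + t - 12) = (t - 3)*(t + 1)*(t + 4)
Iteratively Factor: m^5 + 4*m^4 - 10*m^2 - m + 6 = (m - 1)*(m^4 + 5*m^3 + 5*m^2 - 5*m - 6) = (m - 1)*(m + 3)*(m^3 + 2*m^2 - m - 2) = (m - 1)*(m + 1)*(m + 3)*(m^2 + m - 2) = (m - 1)*(m + 1)*(m + 2)*(m + 3)*(m - 1)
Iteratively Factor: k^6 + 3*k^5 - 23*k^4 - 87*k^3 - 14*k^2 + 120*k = (k - 5)*(k^5 + 8*k^4 + 17*k^3 - 2*k^2 - 24*k) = (k - 5)*(k + 2)*(k^4 + 6*k^3 + 5*k^2 - 12*k) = k*(k - 5)*(k + 2)*(k^3 + 6*k^2 + 5*k - 12) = k*(k - 5)*(k + 2)*(k + 3)*(k^2 + 3*k - 4) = k*(k - 5)*(k + 2)*(k + 3)*(k + 4)*(k - 1)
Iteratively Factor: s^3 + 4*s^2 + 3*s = (s + 3)*(s^2 + s) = s*(s + 3)*(s + 1)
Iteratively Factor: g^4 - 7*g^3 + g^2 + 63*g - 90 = (g - 3)*(g^3 - 4*g^2 - 11*g + 30) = (g - 3)*(g - 2)*(g^2 - 2*g - 15) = (g - 3)*(g - 2)*(g + 3)*(g - 5)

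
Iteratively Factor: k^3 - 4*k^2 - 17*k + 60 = (k - 5)*(k^2 + k - 12) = (k - 5)*(k + 4)*(k - 3)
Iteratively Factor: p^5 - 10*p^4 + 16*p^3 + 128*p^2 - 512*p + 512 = (p - 4)*(p^4 - 6*p^3 - 8*p^2 + 96*p - 128) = (p - 4)*(p + 4)*(p^3 - 10*p^2 + 32*p - 32) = (p - 4)^2*(p + 4)*(p^2 - 6*p + 8) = (p - 4)^2*(p - 2)*(p + 4)*(p - 4)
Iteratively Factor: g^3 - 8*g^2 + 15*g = (g - 5)*(g^2 - 3*g) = g*(g - 5)*(g - 3)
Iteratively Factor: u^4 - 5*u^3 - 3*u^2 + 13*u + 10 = (u + 1)*(u^3 - 6*u^2 + 3*u + 10) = (u - 2)*(u + 1)*(u^2 - 4*u - 5) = (u - 2)*(u + 1)^2*(u - 5)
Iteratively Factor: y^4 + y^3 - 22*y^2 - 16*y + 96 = (y - 4)*(y^3 + 5*y^2 - 2*y - 24) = (y - 4)*(y + 4)*(y^2 + y - 6) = (y - 4)*(y + 3)*(y + 4)*(y - 2)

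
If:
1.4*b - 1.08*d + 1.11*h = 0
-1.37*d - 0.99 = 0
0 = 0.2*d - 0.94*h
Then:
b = -0.44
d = -0.72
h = -0.15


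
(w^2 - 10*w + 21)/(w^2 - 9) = (w - 7)/(w + 3)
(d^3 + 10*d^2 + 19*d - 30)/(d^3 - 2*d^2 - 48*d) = (d^2 + 4*d - 5)/(d*(d - 8))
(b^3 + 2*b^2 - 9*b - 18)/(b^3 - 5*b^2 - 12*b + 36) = (b^2 - b - 6)/(b^2 - 8*b + 12)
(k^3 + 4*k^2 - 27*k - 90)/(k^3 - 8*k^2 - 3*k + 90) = (k + 6)/(k - 6)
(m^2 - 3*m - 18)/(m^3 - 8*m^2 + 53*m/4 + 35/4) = 4*(m^2 - 3*m - 18)/(4*m^3 - 32*m^2 + 53*m + 35)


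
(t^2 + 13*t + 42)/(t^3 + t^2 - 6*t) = (t^2 + 13*t + 42)/(t*(t^2 + t - 6))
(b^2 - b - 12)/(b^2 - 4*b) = (b + 3)/b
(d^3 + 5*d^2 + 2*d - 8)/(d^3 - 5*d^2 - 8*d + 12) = (d + 4)/(d - 6)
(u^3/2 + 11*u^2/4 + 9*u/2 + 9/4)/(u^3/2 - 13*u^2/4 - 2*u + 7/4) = (2*u^2 + 9*u + 9)/(2*u^2 - 15*u + 7)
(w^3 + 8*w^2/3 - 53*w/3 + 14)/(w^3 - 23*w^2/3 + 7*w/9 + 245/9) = 3*(w^2 + 5*w - 6)/(3*w^2 - 16*w - 35)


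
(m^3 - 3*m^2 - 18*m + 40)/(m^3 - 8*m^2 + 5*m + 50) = (m^2 + 2*m - 8)/(m^2 - 3*m - 10)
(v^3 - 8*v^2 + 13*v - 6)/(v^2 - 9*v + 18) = (v^2 - 2*v + 1)/(v - 3)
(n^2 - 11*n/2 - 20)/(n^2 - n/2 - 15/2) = (n - 8)/(n - 3)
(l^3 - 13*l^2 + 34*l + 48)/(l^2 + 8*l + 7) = (l^2 - 14*l + 48)/(l + 7)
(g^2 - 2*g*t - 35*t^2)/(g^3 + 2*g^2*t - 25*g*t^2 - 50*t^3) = (-g + 7*t)/(-g^2 + 3*g*t + 10*t^2)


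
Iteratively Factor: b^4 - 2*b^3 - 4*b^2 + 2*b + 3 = (b + 1)*(b^3 - 3*b^2 - b + 3) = (b - 3)*(b + 1)*(b^2 - 1) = (b - 3)*(b + 1)^2*(b - 1)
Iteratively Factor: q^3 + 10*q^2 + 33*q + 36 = (q + 3)*(q^2 + 7*q + 12) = (q + 3)*(q + 4)*(q + 3)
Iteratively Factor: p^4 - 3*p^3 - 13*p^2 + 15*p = (p - 5)*(p^3 + 2*p^2 - 3*p) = p*(p - 5)*(p^2 + 2*p - 3) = p*(p - 5)*(p - 1)*(p + 3)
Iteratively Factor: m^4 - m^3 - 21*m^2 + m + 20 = (m - 1)*(m^3 - 21*m - 20) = (m - 5)*(m - 1)*(m^2 + 5*m + 4) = (m - 5)*(m - 1)*(m + 4)*(m + 1)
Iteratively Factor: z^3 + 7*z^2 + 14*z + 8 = (z + 1)*(z^2 + 6*z + 8) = (z + 1)*(z + 4)*(z + 2)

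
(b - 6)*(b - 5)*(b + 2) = b^3 - 9*b^2 + 8*b + 60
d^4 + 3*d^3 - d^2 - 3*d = d*(d - 1)*(d + 1)*(d + 3)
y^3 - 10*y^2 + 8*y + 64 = (y - 8)*(y - 4)*(y + 2)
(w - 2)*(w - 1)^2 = w^3 - 4*w^2 + 5*w - 2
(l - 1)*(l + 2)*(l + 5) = l^3 + 6*l^2 + 3*l - 10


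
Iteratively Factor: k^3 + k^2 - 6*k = (k + 3)*(k^2 - 2*k) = (k - 2)*(k + 3)*(k)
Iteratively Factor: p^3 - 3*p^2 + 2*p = (p)*(p^2 - 3*p + 2) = p*(p - 2)*(p - 1)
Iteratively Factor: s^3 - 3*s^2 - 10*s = (s - 5)*(s^2 + 2*s) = s*(s - 5)*(s + 2)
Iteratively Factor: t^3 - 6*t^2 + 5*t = (t - 5)*(t^2 - t) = (t - 5)*(t - 1)*(t)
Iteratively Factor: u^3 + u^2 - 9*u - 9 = (u + 1)*(u^2 - 9) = (u + 1)*(u + 3)*(u - 3)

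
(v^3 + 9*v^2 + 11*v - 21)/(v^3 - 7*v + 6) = (v + 7)/(v - 2)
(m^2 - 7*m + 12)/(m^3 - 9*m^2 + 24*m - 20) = (m^2 - 7*m + 12)/(m^3 - 9*m^2 + 24*m - 20)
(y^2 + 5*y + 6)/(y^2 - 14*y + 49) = (y^2 + 5*y + 6)/(y^2 - 14*y + 49)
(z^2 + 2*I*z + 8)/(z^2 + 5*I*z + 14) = (z + 4*I)/(z + 7*I)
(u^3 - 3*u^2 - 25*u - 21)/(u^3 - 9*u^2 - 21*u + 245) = (u^2 + 4*u + 3)/(u^2 - 2*u - 35)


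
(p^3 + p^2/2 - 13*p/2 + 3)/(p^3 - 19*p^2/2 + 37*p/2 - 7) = (p + 3)/(p - 7)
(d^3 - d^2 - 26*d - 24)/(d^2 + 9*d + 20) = (d^2 - 5*d - 6)/(d + 5)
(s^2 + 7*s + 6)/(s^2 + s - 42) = (s^2 + 7*s + 6)/(s^2 + s - 42)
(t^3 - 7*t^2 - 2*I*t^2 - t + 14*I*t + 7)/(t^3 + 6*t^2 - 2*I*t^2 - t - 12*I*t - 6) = (t - 7)/(t + 6)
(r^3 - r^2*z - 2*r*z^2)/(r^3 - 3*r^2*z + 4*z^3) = r/(r - 2*z)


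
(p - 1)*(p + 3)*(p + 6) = p^3 + 8*p^2 + 9*p - 18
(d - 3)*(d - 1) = d^2 - 4*d + 3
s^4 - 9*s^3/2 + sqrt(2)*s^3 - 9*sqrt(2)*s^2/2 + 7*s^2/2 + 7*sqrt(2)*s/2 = s*(s - 7/2)*(s - 1)*(s + sqrt(2))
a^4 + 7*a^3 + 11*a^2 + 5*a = a*(a + 1)^2*(a + 5)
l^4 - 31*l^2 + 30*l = l*(l - 5)*(l - 1)*(l + 6)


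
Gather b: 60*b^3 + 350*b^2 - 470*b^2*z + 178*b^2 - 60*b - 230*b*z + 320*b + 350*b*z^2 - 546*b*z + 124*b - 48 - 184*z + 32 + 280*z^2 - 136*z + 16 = 60*b^3 + b^2*(528 - 470*z) + b*(350*z^2 - 776*z + 384) + 280*z^2 - 320*z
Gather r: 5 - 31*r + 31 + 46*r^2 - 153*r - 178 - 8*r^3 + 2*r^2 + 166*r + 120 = -8*r^3 + 48*r^2 - 18*r - 22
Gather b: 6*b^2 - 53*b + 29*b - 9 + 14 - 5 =6*b^2 - 24*b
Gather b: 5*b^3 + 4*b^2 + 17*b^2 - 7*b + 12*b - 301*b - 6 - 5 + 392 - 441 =5*b^3 + 21*b^2 - 296*b - 60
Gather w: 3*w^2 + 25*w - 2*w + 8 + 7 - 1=3*w^2 + 23*w + 14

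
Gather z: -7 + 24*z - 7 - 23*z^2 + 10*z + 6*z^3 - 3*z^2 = 6*z^3 - 26*z^2 + 34*z - 14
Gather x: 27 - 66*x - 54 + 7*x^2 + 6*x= 7*x^2 - 60*x - 27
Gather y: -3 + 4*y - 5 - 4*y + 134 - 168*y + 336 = 462 - 168*y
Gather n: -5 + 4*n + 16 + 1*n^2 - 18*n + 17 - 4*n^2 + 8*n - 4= -3*n^2 - 6*n + 24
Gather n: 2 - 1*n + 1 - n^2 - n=-n^2 - 2*n + 3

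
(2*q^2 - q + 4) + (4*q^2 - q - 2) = 6*q^2 - 2*q + 2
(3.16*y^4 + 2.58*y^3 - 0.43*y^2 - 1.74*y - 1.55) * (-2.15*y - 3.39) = -6.794*y^5 - 16.2594*y^4 - 7.8217*y^3 + 5.1987*y^2 + 9.2311*y + 5.2545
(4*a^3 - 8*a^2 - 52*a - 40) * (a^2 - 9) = 4*a^5 - 8*a^4 - 88*a^3 + 32*a^2 + 468*a + 360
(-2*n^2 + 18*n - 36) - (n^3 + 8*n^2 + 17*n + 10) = -n^3 - 10*n^2 + n - 46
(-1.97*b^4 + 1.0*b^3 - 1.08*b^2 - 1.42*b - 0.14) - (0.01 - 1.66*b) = -1.97*b^4 + 1.0*b^3 - 1.08*b^2 + 0.24*b - 0.15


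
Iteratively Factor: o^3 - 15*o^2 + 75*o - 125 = (o - 5)*(o^2 - 10*o + 25) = (o - 5)^2*(o - 5)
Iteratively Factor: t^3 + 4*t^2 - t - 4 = (t + 1)*(t^2 + 3*t - 4) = (t + 1)*(t + 4)*(t - 1)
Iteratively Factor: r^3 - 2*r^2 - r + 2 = (r - 2)*(r^2 - 1) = (r - 2)*(r - 1)*(r + 1)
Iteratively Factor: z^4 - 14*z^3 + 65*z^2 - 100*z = (z)*(z^3 - 14*z^2 + 65*z - 100) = z*(z - 5)*(z^2 - 9*z + 20) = z*(z - 5)*(z - 4)*(z - 5)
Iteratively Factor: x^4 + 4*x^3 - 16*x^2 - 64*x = (x - 4)*(x^3 + 8*x^2 + 16*x) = (x - 4)*(x + 4)*(x^2 + 4*x) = (x - 4)*(x + 4)^2*(x)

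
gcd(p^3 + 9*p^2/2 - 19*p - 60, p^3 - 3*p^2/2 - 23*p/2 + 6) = p - 4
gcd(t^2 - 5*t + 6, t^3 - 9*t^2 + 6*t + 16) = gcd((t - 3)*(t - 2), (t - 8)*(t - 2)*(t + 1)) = t - 2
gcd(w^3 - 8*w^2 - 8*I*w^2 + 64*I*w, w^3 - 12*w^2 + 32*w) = w^2 - 8*w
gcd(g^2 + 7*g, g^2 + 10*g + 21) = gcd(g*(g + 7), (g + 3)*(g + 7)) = g + 7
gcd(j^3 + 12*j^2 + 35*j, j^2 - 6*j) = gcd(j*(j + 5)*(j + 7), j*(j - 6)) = j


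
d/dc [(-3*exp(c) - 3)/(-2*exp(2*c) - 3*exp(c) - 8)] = 3*(-(exp(c) + 1)*(4*exp(c) + 3) + 2*exp(2*c) + 3*exp(c) + 8)*exp(c)/(2*exp(2*c) + 3*exp(c) + 8)^2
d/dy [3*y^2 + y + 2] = 6*y + 1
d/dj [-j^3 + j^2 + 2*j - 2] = -3*j^2 + 2*j + 2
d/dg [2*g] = 2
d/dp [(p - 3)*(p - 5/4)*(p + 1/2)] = 3*p^2 - 15*p/2 + 13/8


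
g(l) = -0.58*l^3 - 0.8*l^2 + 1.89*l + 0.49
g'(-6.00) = -51.15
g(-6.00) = 85.63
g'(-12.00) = -229.47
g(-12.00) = 864.85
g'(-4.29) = -23.27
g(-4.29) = 23.45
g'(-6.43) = -59.76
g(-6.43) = 109.45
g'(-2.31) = -3.70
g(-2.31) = -1.00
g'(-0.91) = 1.91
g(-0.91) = -1.46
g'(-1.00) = 1.75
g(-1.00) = -1.62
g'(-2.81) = -7.35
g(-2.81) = 1.73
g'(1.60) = -5.12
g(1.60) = -0.91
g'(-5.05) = -34.40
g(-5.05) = 45.24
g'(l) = -1.74*l^2 - 1.6*l + 1.89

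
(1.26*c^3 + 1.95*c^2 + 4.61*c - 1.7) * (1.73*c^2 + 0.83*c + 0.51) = 2.1798*c^5 + 4.4193*c^4 + 10.2364*c^3 + 1.8798*c^2 + 0.9401*c - 0.867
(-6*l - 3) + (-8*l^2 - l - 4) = -8*l^2 - 7*l - 7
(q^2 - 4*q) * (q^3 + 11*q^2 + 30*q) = q^5 + 7*q^4 - 14*q^3 - 120*q^2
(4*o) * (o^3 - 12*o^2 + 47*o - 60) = 4*o^4 - 48*o^3 + 188*o^2 - 240*o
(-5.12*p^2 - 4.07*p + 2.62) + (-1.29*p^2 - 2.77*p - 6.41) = -6.41*p^2 - 6.84*p - 3.79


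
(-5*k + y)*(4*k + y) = -20*k^2 - k*y + y^2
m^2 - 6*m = m*(m - 6)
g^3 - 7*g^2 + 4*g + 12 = (g - 6)*(g - 2)*(g + 1)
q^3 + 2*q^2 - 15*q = q*(q - 3)*(q + 5)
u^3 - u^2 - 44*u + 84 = (u - 6)*(u - 2)*(u + 7)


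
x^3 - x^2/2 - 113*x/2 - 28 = (x - 8)*(x + 1/2)*(x + 7)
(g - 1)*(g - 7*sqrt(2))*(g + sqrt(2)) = g^3 - 6*sqrt(2)*g^2 - g^2 - 14*g + 6*sqrt(2)*g + 14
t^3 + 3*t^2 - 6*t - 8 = (t - 2)*(t + 1)*(t + 4)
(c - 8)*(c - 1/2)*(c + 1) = c^3 - 15*c^2/2 - 9*c/2 + 4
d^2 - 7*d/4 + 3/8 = (d - 3/2)*(d - 1/4)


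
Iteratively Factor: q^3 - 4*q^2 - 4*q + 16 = (q - 2)*(q^2 - 2*q - 8) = (q - 4)*(q - 2)*(q + 2)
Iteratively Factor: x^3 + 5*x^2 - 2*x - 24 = (x + 4)*(x^2 + x - 6) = (x - 2)*(x + 4)*(x + 3)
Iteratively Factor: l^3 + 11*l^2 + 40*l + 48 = (l + 3)*(l^2 + 8*l + 16) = (l + 3)*(l + 4)*(l + 4)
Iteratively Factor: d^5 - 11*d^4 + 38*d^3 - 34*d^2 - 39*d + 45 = (d + 1)*(d^4 - 12*d^3 + 50*d^2 - 84*d + 45) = (d - 5)*(d + 1)*(d^3 - 7*d^2 + 15*d - 9) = (d - 5)*(d - 3)*(d + 1)*(d^2 - 4*d + 3) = (d - 5)*(d - 3)^2*(d + 1)*(d - 1)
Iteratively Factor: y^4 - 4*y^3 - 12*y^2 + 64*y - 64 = (y - 4)*(y^3 - 12*y + 16) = (y - 4)*(y + 4)*(y^2 - 4*y + 4) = (y - 4)*(y - 2)*(y + 4)*(y - 2)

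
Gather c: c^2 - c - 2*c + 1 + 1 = c^2 - 3*c + 2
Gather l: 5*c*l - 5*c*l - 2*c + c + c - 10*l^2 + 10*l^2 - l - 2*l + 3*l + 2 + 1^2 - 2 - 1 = 0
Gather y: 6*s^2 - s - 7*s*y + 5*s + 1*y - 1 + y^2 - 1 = 6*s^2 + 4*s + y^2 + y*(1 - 7*s) - 2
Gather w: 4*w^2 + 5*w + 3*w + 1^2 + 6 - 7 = 4*w^2 + 8*w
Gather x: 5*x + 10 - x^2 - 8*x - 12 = -x^2 - 3*x - 2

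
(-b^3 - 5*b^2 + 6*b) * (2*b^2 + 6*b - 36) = -2*b^5 - 16*b^4 + 18*b^3 + 216*b^2 - 216*b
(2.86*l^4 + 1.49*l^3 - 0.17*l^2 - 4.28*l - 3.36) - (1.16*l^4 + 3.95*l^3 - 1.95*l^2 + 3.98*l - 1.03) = 1.7*l^4 - 2.46*l^3 + 1.78*l^2 - 8.26*l - 2.33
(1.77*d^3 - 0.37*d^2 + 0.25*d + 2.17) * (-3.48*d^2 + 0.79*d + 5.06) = -6.1596*d^5 + 2.6859*d^4 + 7.7939*d^3 - 9.2263*d^2 + 2.9793*d + 10.9802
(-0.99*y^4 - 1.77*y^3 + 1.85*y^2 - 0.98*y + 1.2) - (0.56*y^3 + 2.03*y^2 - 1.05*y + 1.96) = -0.99*y^4 - 2.33*y^3 - 0.18*y^2 + 0.0700000000000001*y - 0.76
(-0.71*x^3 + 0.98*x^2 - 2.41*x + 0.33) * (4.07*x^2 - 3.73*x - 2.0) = -2.8897*x^5 + 6.6369*x^4 - 12.0441*x^3 + 8.3724*x^2 + 3.5891*x - 0.66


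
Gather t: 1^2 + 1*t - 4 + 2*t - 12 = 3*t - 15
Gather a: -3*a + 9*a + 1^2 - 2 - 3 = 6*a - 4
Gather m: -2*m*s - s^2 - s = -2*m*s - s^2 - s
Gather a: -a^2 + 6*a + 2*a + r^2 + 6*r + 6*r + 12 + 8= -a^2 + 8*a + r^2 + 12*r + 20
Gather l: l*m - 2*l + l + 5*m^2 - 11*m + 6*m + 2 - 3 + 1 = l*(m - 1) + 5*m^2 - 5*m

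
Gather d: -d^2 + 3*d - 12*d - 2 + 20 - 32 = -d^2 - 9*d - 14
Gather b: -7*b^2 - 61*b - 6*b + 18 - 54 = -7*b^2 - 67*b - 36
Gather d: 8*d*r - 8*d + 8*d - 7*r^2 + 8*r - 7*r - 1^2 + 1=8*d*r - 7*r^2 + r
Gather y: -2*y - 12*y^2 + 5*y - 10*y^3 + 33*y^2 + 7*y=-10*y^3 + 21*y^2 + 10*y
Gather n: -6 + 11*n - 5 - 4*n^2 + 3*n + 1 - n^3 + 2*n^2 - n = -n^3 - 2*n^2 + 13*n - 10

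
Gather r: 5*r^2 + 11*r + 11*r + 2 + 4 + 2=5*r^2 + 22*r + 8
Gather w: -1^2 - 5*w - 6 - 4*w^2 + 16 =-4*w^2 - 5*w + 9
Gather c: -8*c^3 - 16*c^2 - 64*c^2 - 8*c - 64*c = -8*c^3 - 80*c^2 - 72*c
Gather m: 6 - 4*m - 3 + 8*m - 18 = 4*m - 15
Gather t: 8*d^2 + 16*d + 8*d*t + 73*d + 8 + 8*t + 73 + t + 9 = 8*d^2 + 89*d + t*(8*d + 9) + 90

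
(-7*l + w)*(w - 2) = -7*l*w + 14*l + w^2 - 2*w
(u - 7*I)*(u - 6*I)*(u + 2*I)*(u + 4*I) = u^4 - 7*I*u^3 + 28*u^2 - 148*I*u + 336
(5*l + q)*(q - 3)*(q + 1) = 5*l*q^2 - 10*l*q - 15*l + q^3 - 2*q^2 - 3*q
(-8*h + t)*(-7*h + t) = 56*h^2 - 15*h*t + t^2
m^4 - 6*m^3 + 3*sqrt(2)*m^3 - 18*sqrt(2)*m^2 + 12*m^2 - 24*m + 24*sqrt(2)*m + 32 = (m - 4)*(m - 2)*(m + sqrt(2))*(m + 2*sqrt(2))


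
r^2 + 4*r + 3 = (r + 1)*(r + 3)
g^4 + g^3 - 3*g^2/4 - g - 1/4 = (g - 1)*(g + 1/2)^2*(g + 1)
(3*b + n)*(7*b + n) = 21*b^2 + 10*b*n + n^2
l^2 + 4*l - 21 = (l - 3)*(l + 7)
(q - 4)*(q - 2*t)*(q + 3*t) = q^3 + q^2*t - 4*q^2 - 6*q*t^2 - 4*q*t + 24*t^2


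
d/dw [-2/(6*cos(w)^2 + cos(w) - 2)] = -2*(12*cos(w) + 1)*sin(w)/(6*cos(w)^2 + cos(w) - 2)^2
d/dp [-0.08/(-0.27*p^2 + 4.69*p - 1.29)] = (0.3752 - 0.0432*p)/(0.27*p^2 - 4.69*p + 1.29)^2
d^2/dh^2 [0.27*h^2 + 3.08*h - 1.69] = 0.540000000000000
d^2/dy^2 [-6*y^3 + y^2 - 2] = 2 - 36*y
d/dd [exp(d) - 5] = exp(d)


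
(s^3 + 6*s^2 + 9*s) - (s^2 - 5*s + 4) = s^3 + 5*s^2 + 14*s - 4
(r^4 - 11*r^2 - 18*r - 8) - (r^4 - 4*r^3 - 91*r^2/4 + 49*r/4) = 4*r^3 + 47*r^2/4 - 121*r/4 - 8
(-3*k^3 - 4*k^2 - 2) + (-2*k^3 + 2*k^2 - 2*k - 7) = -5*k^3 - 2*k^2 - 2*k - 9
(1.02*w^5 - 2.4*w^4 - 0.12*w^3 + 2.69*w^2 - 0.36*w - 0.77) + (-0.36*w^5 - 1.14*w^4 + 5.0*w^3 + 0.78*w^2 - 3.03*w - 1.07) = 0.66*w^5 - 3.54*w^4 + 4.88*w^3 + 3.47*w^2 - 3.39*w - 1.84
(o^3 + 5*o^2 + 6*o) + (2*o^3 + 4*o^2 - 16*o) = 3*o^3 + 9*o^2 - 10*o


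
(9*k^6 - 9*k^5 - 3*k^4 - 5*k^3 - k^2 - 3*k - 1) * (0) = 0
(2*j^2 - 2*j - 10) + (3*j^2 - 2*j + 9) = 5*j^2 - 4*j - 1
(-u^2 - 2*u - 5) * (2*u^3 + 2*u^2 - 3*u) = -2*u^5 - 6*u^4 - 11*u^3 - 4*u^2 + 15*u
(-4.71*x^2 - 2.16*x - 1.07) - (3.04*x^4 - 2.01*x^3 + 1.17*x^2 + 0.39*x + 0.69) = -3.04*x^4 + 2.01*x^3 - 5.88*x^2 - 2.55*x - 1.76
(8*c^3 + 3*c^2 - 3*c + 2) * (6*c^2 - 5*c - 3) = 48*c^5 - 22*c^4 - 57*c^3 + 18*c^2 - c - 6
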